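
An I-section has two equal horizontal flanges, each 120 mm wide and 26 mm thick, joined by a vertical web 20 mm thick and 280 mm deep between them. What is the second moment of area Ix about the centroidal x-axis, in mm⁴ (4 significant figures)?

Decompose the section into non-overlapping parts with the origin at the bottom-left of its bounding rectangle.
Bottom flange: 120 × 26, A = 3 120 mm², y = 13 mm, Ī = 175 760 mm⁴.
Web: 20 × 280, A = 5 600 mm², y = 166 mm, Ī = 36 586 667 mm⁴.
Top flange: 120 × 26, A = 3 120 mm², y = 319 mm, Ī = 175 760 mm⁴.
By symmetry the centroid is at mid-height, ȳ = 166 mm.
Transfer each piece to the centroidal x-axis using Ī + A·d² with d = y − 166:
  bottom flange: d = -153 mm → contributes +73 211 840 mm⁴
  web: d = 0 mm → contributes +36 586 667 mm⁴
  top flange: d = 153 mm → contributes +73 211 840 mm⁴
Total I = 183 010 347 mm⁴.

Ix ≈ 1.830 × 10⁸ mm⁴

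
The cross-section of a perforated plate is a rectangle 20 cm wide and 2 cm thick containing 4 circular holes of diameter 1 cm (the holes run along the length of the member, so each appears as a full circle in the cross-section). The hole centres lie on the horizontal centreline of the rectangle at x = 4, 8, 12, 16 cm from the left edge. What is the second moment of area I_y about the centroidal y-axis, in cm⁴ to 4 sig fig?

I_y ≈ 1270 cm⁴

Treat the section as a set of non-overlapping primitives; coordinates are from the bounding-box lower-left.
Plate: 20 × 2, A = 40 cm², x = 10 cm, Ī = 1333.33 cm⁴.
Hole 1 (subtracted): ⌀1, A = 0.785398 cm², x = 4 cm, Ī = 0.0490874 cm⁴.
Hole 2 (subtracted): ⌀1, A = 0.785398 cm², x = 8 cm, Ī = 0.0490874 cm⁴.
Hole 3 (subtracted): ⌀1, A = 0.785398 cm², x = 12 cm, Ī = 0.0490874 cm⁴.
Hole 4 (subtracted): ⌀1, A = 0.785398 cm², x = 16 cm, Ī = 0.0490874 cm⁴.
By symmetry the centroid is at mid-width, x̄ = 10 cm.
Transfer each piece to the centroidal y-axis using Ī + A·d² with d = x − 10:
  plate: d = 0 cm → contributes +1333.33 cm⁴
  hole 1: d = -6 cm → contributes −28.3234 cm⁴
  hole 2: d = -2 cm → contributes −3.19068 cm⁴
  hole 3: d = 2 cm → contributes −3.19068 cm⁴
  hole 4: d = 6 cm → contributes −28.3234 cm⁴
Total I = 1270.31 cm⁴.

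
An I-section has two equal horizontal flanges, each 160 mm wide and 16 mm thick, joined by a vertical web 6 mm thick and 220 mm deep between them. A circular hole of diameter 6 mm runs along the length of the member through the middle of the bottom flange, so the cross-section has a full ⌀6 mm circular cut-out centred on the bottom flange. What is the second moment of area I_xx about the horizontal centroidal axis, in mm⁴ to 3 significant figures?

I_xx ≈ 7.63 × 10⁷ mm⁴

Treat the section as a set of non-overlapping primitives; coordinates are from the bounding-box lower-left.
Bottom flange: 160 × 16, A = 2 560 mm², y = 8 mm, Ī = 54 613 mm⁴.
Web: 6 × 220, A = 1 320 mm², y = 126 mm, Ī = 5 324 000 mm⁴.
Top flange: 160 × 16, A = 2 560 mm², y = 244 mm, Ī = 54 613 mm⁴.
Hole (subtracted): ⌀6, A = 28.274 mm², y = 8 mm, Ī = 63.617 mm⁴.
Centroid: ȳ = ΣA·y / ΣA = 126.52 mm.
Transfer each piece to the horizontal centroidal axis using Ī + A·d² with d = y − 126.52:
  bottom flange: d = -118.52 mm → contributes +36 015 124 mm⁴
  web: d = -0.52035 mm → contributes +5 324 357 mm⁴
  top flange: d = 117.48 mm → contributes +35 386 369 mm⁴
  hole: d = -118.52 mm → contributes −397 235 mm⁴
Total I = 76 328 615 mm⁴.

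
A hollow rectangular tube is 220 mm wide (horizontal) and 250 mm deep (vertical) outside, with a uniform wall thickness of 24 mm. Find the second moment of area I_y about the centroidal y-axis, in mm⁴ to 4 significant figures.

Break the section into simple shapes (no overlaps), measuring from the bottom-left corner of the bounding box.
Outer rectangle: 220 × 250, A = 55 000 mm², x = 110 mm, Ī = 221 833 333 mm⁴.
Inner void (subtracted): 172 × 202, A = 34 744 mm², x = 110 mm, Ī = 85 655 541 mm⁴.
By symmetry the centroid is at mid-width, x̄ = 110 mm.
All pieces are centred on the centroidal y-axis, so I = ΣĪ (holes subtracted) = 136 177 792 mm⁴.

I_y ≈ 1.362 × 10⁸ mm⁴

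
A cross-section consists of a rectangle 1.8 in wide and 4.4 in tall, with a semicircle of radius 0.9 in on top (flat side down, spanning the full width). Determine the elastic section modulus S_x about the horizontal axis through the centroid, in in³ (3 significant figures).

Break the section into simple shapes (no overlaps), measuring from the bottom-left corner of the bounding box.
Rectangular body: 1.8 × 4.4, A = 7.92 in², y = 2.2 in, Ī = 12.778 in⁴.
Semicircular cap: semicircle r = 0.9, A = 1.2723 in², y = 4.782 in, Ī = 0.072012 in⁴.
Centroid: ȳ = ΣA·y / ΣA = 2.5574 in.
Transfer each piece to the horizontal axis through the centroid using Ī + A·d² with d = y − 2.5574:
  rectangular body: d = -0.35738 in → contributes +13.789 in⁴
  semicircular cap: d = 2.2246 in → contributes +6.3686 in⁴
Total I = 20.158 in⁴.
Extreme fibre distance c = 2.7426 in; S = I/c = 7.3498 in³.

S_x ≈ 7.35 in³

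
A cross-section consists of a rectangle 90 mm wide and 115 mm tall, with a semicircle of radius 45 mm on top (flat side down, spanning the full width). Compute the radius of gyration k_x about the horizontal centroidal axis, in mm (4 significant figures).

k_x ≈ 43.95 mm

Treat the section as a set of non-overlapping primitives; coordinates are from the bounding-box lower-left.
Rectangular body: 90 × 115, A = 10 350 mm², y = 57.5 mm, Ī = 11 406 563 mm⁴.
Semicircular cap: semicircle r = 45, A = 3180.86 mm², y = 134.099 mm, Ī = 450 072 mm⁴.
Centroid: ȳ = ΣA·y / ΣA = 75.507 mm.
Transfer each piece to the horizontal centroidal axis using Ī + A·d² with d = y − 75.507:
  rectangular body: d = -18.007 mm → contributes +14 762 553 mm⁴
  semicircular cap: d = 58.5916 mm → contributes +11 369 911 mm⁴
Total I = 26 132 464 mm⁴.
Radius of gyration: k = √(I/A) = √(26 132 464 / 13530.9) = 43.9468 mm.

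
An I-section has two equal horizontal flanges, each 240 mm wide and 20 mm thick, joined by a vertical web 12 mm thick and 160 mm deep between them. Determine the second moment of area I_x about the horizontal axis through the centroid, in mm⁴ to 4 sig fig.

I_x ≈ 8.218 × 10⁷ mm⁴

Break the section into simple shapes (no overlaps), measuring from the bottom-left corner of the bounding box.
Bottom flange: 240 × 20, A = 4 800 mm², y = 10 mm, Ī = 160 000 mm⁴.
Web: 12 × 160, A = 1 920 mm², y = 100 mm, Ī = 4 096 000 mm⁴.
Top flange: 240 × 20, A = 4 800 mm², y = 190 mm, Ī = 160 000 mm⁴.
By symmetry the centroid is at mid-height, ȳ = 100 mm.
Transfer each piece to the horizontal axis through the centroid using Ī + A·d² with d = y − 100:
  bottom flange: d = -90 mm → contributes +39 040 000 mm⁴
  web: d = 0 mm → contributes +4 096 000 mm⁴
  top flange: d = 90 mm → contributes +39 040 000 mm⁴
Total I = 82 176 000 mm⁴.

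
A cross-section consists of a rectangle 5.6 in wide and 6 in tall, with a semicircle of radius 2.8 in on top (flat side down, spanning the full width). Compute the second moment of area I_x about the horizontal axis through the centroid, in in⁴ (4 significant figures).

Split into non-overlapping primitives; take the origin at the lower-left of the bounding box.
Rectangular body: 5.6 × 6, A = 33.6 in², y = 3 in, Ī = 100.8 in⁴.
Semicircular cap: semicircle r = 2.8, A = 12.315 in², y = 7.18836 in, Ī = 6.74628 in⁴.
Centroid: ȳ = ΣA·y / ΣA = 4.12337 in.
Transfer each piece to the horizontal axis through the centroid using Ī + A·d² with d = y − 4.12337:
  rectangular body: d = -1.12337 in → contributes +143.202 in⁴
  semicircular cap: d = 3.06498 in → contributes +122.435 in⁴
Total I = 265.637 in⁴.

I_x ≈ 265.6 in⁴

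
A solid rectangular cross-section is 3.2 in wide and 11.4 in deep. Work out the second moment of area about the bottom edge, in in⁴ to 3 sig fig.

The section: 3.2 × 11.4, A = 36.48 in², y = 5.7 in, Ī = 395.08 in⁴.
Transfer it to the bottom edge using Ī + A·d² with d = y − 0:
  the section: d = 5.7 in → contributes +1580.3 in⁴
Total I = 1580.3 in⁴.

I_base ≈ 1580 in⁴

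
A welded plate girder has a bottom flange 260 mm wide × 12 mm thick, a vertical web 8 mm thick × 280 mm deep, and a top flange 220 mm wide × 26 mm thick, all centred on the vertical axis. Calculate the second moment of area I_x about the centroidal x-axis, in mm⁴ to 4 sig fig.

I_x ≈ 1.995 × 10⁸ mm⁴

Decompose the section into non-overlapping parts with the origin at the bottom-left of its bounding rectangle.
Bottom plate: 260 × 12, A = 3 120 mm², y = 6 mm, Ī = 37 440 mm⁴.
Web plate: 8 × 280, A = 2 240 mm², y = 152 mm, Ī = 14 634 667 mm⁴.
Top plate: 220 × 26, A = 5 720 mm², y = 305 mm, Ī = 322 227 mm⁴.
Centroid: ȳ = ΣA·y / ΣA = 189.874 mm.
Transfer each piece to the centroidal x-axis using Ī + A·d² with d = y − 189.874:
  bottom plate: d = -183.874 mm → contributes +105 523 135 mm⁴
  web plate: d = -37.8736 mm → contributes +17 847 752 mm⁴
  top plate: d = 115.126 mm → contributes +76 135 549 mm⁴
Total I = 199 506 436 mm⁴.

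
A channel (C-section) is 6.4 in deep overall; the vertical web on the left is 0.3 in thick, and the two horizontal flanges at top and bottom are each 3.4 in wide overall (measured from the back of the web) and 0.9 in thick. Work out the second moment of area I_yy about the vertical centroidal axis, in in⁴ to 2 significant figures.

Break the section into simple shapes (no overlaps), measuring from the bottom-left corner of the bounding box.
Web: 0.3 × 6.4, A = 1.92 in², x = 0.15 in, Ī = 0.0144 in⁴.
Top flange (beyond web): 3.1 × 0.9, A = 2.79 in², x = 1.85 in, Ī = 2.234 in⁴.
Bottom flange (beyond web): 3.1 × 0.9, A = 2.79 in², x = 1.85 in, Ī = 2.234 in⁴.
Centroid: x̄ = ΣA·x / ΣA = 1.415 in.
Transfer each piece to the vertical centroidal axis using Ī + A·d² with d = x − 1.415:
  web: d = -1.265 in → contributes +3.086 in⁴
  top flange (beyond web): d = 0.4352 in → contributes +2.763 in⁴
  bottom flange (beyond web): d = 0.4352 in → contributes +2.763 in⁴
Total I = 8.611 in⁴.

I_yy ≈ 8.6 in⁴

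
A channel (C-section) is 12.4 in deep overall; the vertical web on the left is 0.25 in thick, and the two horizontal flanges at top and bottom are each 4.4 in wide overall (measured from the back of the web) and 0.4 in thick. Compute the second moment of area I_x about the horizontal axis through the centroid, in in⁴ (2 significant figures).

I_x ≈ 160 in⁴

Decompose the section into non-overlapping parts with the origin at the bottom-left of its bounding rectangle.
Web: 0.25 × 12.4, A = 3.1 in², y = 6.2 in, Ī = 39.72 in⁴.
Top flange (beyond web): 4.15 × 0.4, A = 1.66 in², y = 12.2 in, Ī = 0.02213 in⁴.
Bottom flange (beyond web): 4.15 × 0.4, A = 1.66 in², y = 0.2 in, Ī = 0.02213 in⁴.
By symmetry the centroid is at mid-height, ȳ = 6.2 in.
Transfer each piece to the horizontal axis through the centroid using Ī + A·d² with d = y − 6.2:
  web: d = 0 in → contributes +39.72 in⁴
  top flange (beyond web): d = 6 in → contributes +59.78 in⁴
  bottom flange (beyond web): d = -6 in → contributes +59.78 in⁴
Total I = 159.3 in⁴.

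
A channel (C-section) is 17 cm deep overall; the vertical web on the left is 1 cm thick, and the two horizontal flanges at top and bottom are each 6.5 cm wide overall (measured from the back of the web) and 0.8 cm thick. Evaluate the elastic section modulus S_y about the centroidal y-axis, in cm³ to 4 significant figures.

S_y ≈ 17.35 cm³

Break the section into simple shapes (no overlaps), measuring from the bottom-left corner of the bounding box.
Web: 1 × 17, A = 17 cm², x = 0.5 cm, Ī = 1.41667 cm⁴.
Top flange (beyond web): 5.5 × 0.8, A = 4.4 cm², x = 3.75 cm, Ī = 11.0917 cm⁴.
Bottom flange (beyond web): 5.5 × 0.8, A = 4.4 cm², x = 3.75 cm, Ī = 11.0917 cm⁴.
Centroid: x̄ = ΣA·x / ΣA = 1.60853 cm.
Transfer each piece to the centroidal y-axis using Ī + A·d² with d = x − 1.60853:
  web: d = -1.10853 cm → contributes +22.3068 cm⁴
  top flange (beyond web): d = 2.14147 cm → contributes +31.2697 cm⁴
  bottom flange (beyond web): d = 2.14147 cm → contributes +31.2697 cm⁴
Total I = 84.8461 cm⁴.
Extreme fibre distance c = 4.89147 cm; S = I/c = 17.3457 cm³.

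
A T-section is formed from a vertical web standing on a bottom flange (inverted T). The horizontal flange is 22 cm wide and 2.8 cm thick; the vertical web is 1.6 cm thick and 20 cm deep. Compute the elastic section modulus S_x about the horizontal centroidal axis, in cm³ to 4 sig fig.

S_x ≈ 219.6 cm³

Break the section into simple shapes (no overlaps), measuring from the bottom-left corner of the bounding box.
Flange: 22 × 2.8, A = 61.6 cm², y = 1.4 cm, Ī = 40.2453 cm⁴.
Web: 1.6 × 20, A = 32 cm², y = 12.8 cm, Ī = 1066.67 cm⁴.
Centroid: ȳ = ΣA·y / ΣA = 5.29744 cm.
Transfer each piece to the horizontal centroidal axis using Ī + A·d² with d = y − 5.29744:
  flange: d = -3.89744 cm → contributes +975.95 cm⁴
  web: d = 7.50256 cm → contributes +2867.9 cm⁴
Total I = 3843.85 cm⁴.
Extreme fibre distance c = 17.5026 cm; S = I/c = 219.616 cm³.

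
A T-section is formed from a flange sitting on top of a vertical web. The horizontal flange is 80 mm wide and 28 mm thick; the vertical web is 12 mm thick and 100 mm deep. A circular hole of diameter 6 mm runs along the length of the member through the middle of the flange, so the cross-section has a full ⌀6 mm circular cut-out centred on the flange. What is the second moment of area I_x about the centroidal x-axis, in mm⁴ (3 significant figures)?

Decompose the section into non-overlapping parts with the origin at the bottom-left of its bounding rectangle.
Flange: 80 × 28, A = 2 240 mm², y = 114 mm, Ī = 146 347 mm⁴.
Web: 12 × 100, A = 1 200 mm², y = 50 mm, Ī = 1 000 000 mm⁴.
Hole (subtracted): ⌀6, A = 28.274 mm², y = 114 mm, Ī = 63.617 mm⁴.
Centroid: ȳ = ΣA·y / ΣA = 91.489 mm.
Transfer each piece to the centroidal x-axis using Ī + A·d² with d = y − 91.489:
  flange: d = 22.511 mm → contributes +1 281 416 mm⁴
  web: d = -41.489 mm → contributes +3 065 644 mm⁴
  hole: d = 22.511 mm → contributes −14 391 mm⁴
Total I = 4 332 669 mm⁴.

I_x ≈ 4.33 × 10⁶ mm⁴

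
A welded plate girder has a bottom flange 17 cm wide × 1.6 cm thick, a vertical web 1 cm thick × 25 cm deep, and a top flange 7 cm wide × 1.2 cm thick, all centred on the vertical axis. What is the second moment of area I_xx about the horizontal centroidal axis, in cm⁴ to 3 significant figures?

Decompose the section into non-overlapping parts with the origin at the bottom-left of its bounding rectangle.
Bottom plate: 17 × 1.6, A = 27.2 cm², y = 0.8 cm, Ī = 5.8027 cm⁴.
Web plate: 1 × 25, A = 25 cm², y = 14.1 cm, Ī = 1302.1 cm⁴.
Top plate: 7 × 1.2, A = 8.4 cm², y = 27.2 cm, Ī = 1.008 cm⁴.
Centroid: ȳ = ΣA·y / ΣA = 9.9462 cm.
Transfer each piece to the horizontal centroidal axis using Ī + A·d² with d = y − 9.9462:
  bottom plate: d = -9.1462 cm → contributes +2281.2 cm⁴
  web plate: d = 4.1538 cm → contributes +1733.4 cm⁴
  top plate: d = 17.254 cm → contributes +2501.6 cm⁴
Total I = 6516.2 cm⁴.

I_xx ≈ 6520 cm⁴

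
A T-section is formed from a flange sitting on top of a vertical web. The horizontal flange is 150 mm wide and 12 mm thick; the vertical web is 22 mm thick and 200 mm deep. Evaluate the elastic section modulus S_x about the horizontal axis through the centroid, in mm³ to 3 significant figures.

S_x ≈ 2.22 × 10⁵ mm³

Treat the section as a set of non-overlapping primitives; coordinates are from the bounding-box lower-left.
Flange: 150 × 12, A = 1 800 mm², y = 206 mm, Ī = 21 600 mm⁴.
Web: 22 × 200, A = 4 400 mm², y = 100 mm, Ī = 14 666 667 mm⁴.
Centroid: ȳ = ΣA·y / ΣA = 130.77 mm.
Transfer each piece to the horizontal axis through the centroid using Ī + A·d² with d = y − 130.77:
  flange: d = 75.226 mm → contributes +10 207 660 mm⁴
  web: d = -30.774 mm → contributes +18 833 691 mm⁴
Total I = 29 041 351 mm⁴.
Extreme fibre distance c = 130.77 mm; S = I/c = 222 072 mm³.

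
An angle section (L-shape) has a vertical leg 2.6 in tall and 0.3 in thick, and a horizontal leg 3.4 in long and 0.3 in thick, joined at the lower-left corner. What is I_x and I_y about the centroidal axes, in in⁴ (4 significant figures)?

I_x ≈ 1.007 in⁴, I_y ≈ 1.977 in⁴

Split into non-overlapping primitives; take the origin at the lower-left of the bounding box.
Vertical leg: 0.3 × 2.6, A = 0.78 in², y = 1.3 in, Ī = 0.4394 in⁴.
Horizontal leg (remainder): 3.1 × 0.3, A = 0.93 in², y = 0.15 in, Ī = 0.006975 in⁴.
Centroid: ȳ = ΣA·y / ΣA = 0.674561 in.
Transfer each piece to the centroidal x-axis using Ī + A·d² with d = y − 0.674561:
  vertical leg: d = 0.625439 in → contributes +0.744515 in⁴
  horizontal leg (remainder): d = -0.524561 in → contributes +0.262878 in⁴
Total I = 1.00739 in⁴.
For the y-axis: x̄ = 1.07456 in.
Repeating about the centroidal y-axis gives I_y = 1.97659 in⁴.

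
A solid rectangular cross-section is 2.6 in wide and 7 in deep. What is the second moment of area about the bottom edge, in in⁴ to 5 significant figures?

The section: 2.6 × 7, A = 18.2 in², y = 3.5 in, Ī = 74.31667 in⁴.
Transfer it to a horizontal axis along the bottom face using Ī + A·d² with d = y − 0:
  the section: d = 3.5 in → contributes +297.2667 in⁴
Total I = 297.2667 in⁴.

I_base ≈ 297.27 in⁴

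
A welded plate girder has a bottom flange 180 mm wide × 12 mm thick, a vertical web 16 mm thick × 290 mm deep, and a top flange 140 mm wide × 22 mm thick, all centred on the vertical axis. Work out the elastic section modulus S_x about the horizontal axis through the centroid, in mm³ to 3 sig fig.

S_x ≈ 8.95 × 10⁵ mm³

Break the section into simple shapes (no overlaps), measuring from the bottom-left corner of the bounding box.
Bottom plate: 180 × 12, A = 2 160 mm², y = 6 mm, Ī = 25 920 mm⁴.
Web plate: 16 × 290, A = 4 640 mm², y = 157 mm, Ī = 32 518 667 mm⁴.
Top plate: 140 × 22, A = 3 080 mm², y = 313 mm, Ī = 124 227 mm⁴.
Centroid: ȳ = ΣA·y / ΣA = 172.62 mm.
Transfer each piece to the horizontal axis through the centroid using Ī + A·d² with d = y − 172.62:
  bottom plate: d = -166.62 mm → contributes +59 991 917 mm⁴
  web plate: d = -15.619 mm → contributes +33 650 672 mm⁴
  top plate: d = 140.38 mm → contributes +60 820 874 mm⁴
Total I = 154 463 462 mm⁴.
Extreme fibre distance c = 172.62 mm; S = I/c = 894 821 mm³.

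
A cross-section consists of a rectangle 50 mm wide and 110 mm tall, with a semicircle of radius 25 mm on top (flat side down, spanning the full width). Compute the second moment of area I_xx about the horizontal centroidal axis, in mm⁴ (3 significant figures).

I_xx ≈ 9.17 × 10⁶ mm⁴

Split into non-overlapping primitives; take the origin at the lower-left of the bounding box.
Rectangular body: 50 × 110, A = 5 500 mm², y = 55 mm, Ī = 5 545 833 mm⁴.
Semicircular cap: semicircle r = 25, A = 981.75 mm², y = 120.61 mm, Ī = 42 874 mm⁴.
Centroid: ȳ = ΣA·y / ΣA = 64.938 mm.
Transfer each piece to the horizontal centroidal axis using Ī + A·d² with d = y − 64.938:
  rectangular body: d = -9.9376 mm → contributes +6 088 987 mm⁴
  semicircular cap: d = 55.673 mm → contributes +3 085 758 mm⁴
Total I = 9 174 745 mm⁴.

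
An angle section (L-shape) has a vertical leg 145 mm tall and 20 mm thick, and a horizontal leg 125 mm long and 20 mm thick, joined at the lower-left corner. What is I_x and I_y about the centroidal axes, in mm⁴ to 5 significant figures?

Split into non-overlapping primitives; take the origin at the lower-left of the bounding box.
Vertical leg: 20 × 145, A = 2 900 mm², y = 72.5 mm, Ī = 5 081 042 mm⁴.
Horizontal leg (remainder): 105 × 20, A = 2 100 mm², y = 10 mm, Ī = 70 000 mm⁴.
Centroid: ȳ = ΣA·y / ΣA = 46.25 mm.
Transfer each piece to the centroidal x-axis using Ī + A·d² with d = y − 46.25:
  vertical leg: d = 26.25 mm → contributes +7 079 323 mm⁴
  horizontal leg (remainder): d = -36.25 mm → contributes +2 829 531 mm⁴
Total I = 9 908 854 mm⁴.
For the y-axis: x̄ = 36.25 mm.
Repeating about the centroidal y-axis gives I_y = 6 783 854 mm⁴.

I_x ≈ 9.9089 × 10⁶ mm⁴, I_y ≈ 6.7839 × 10⁶ mm⁴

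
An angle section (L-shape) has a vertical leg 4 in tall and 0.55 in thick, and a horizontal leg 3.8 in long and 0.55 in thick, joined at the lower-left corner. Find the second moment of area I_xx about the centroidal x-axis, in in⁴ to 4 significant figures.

Split into non-overlapping primitives; take the origin at the lower-left of the bounding box.
Vertical leg: 0.55 × 4, A = 2.2 in², y = 2 in, Ī = 2.93333 in⁴.
Horizontal leg (remainder): 3.25 × 0.55, A = 1.7875 in², y = 0.275 in, Ī = 0.0450599 in⁴.
Centroid: ȳ = ΣA·y / ΣA = 1.22672 in.
Transfer each piece to the centroidal x-axis using Ī + A·d² with d = y − 1.22672:
  vertical leg: d = 0.773276 in → contributes +4.24884 in⁴
  horizontal leg (remainder): d = -0.951724 in → contributes +1.66414 in⁴
Total I = 5.91298 in⁴.

I_xx ≈ 5.913 in⁴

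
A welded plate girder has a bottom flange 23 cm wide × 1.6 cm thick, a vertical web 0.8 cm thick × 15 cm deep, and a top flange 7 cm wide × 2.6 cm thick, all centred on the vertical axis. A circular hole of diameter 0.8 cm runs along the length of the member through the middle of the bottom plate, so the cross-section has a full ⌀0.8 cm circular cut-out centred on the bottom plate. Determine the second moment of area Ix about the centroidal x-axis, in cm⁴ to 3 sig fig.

Decompose the section into non-overlapping parts with the origin at the bottom-left of its bounding rectangle.
Bottom plate: 23 × 1.6, A = 36.8 cm², y = 0.8 cm, Ī = 7.8507 cm⁴.
Web plate: 0.8 × 15, A = 12 cm², y = 9.1 cm, Ī = 225 cm⁴.
Top plate: 7 × 2.6, A = 18.2 cm², y = 17.9 cm, Ī = 10.253 cm⁴.
Hole (subtracted): ⌀0.8, A = 0.50265 cm², y = 0.8 cm, Ī = 0.020106 cm⁴.
Centroid: ȳ = ΣA·y / ΣA = 6.978 cm.
Transfer each piece to the centroidal x-axis using Ī + A·d² with d = y − 6.978:
  bottom plate: d = -6.178 cm → contributes +1412.4 cm⁴
  web plate: d = 2.122 cm → contributes +279.04 cm⁴
  top plate: d = 10.922 cm → contributes +2181.3 cm⁴
  hole: d = -6.178 cm → contributes −19.205 cm⁴
Total I = 3853.6 cm⁴.

Ix ≈ 3850 cm⁴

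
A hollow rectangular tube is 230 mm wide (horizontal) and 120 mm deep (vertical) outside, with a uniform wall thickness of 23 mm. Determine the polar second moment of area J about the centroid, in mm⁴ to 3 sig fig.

J ≈ 1.10 × 10⁸ mm⁴

Decompose the section into non-overlapping parts with the origin at the bottom-left of its bounding rectangle.
Outer rectangle: 230 × 120, A = 27 600 mm², y = 60 mm, Ī = 33 120 000 mm⁴.
Inner void (subtracted): 184 × 74, A = 13 616 mm², y = 60 mm, Ī = 6 213 435 mm⁴.
By symmetry the centroid is at mid-height, ȳ = 60 mm.
All pieces are centred on the centroidal x-axis, so I = ΣĪ (holes subtracted) = 26 906 565 mm⁴.
Repeating about the centroidal y-axis gives I_y = 83 254 725 mm⁴.
Polar second moment: J = I_x + I_y = 110 161 291 mm⁴.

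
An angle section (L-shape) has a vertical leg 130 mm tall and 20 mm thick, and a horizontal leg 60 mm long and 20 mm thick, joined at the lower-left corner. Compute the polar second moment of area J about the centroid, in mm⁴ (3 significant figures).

Treat the section as a set of non-overlapping primitives; coordinates are from the bounding-box lower-left.
Vertical leg: 20 × 130, A = 2 600 mm², y = 65 mm, Ī = 3 661 667 mm⁴.
Horizontal leg (remainder): 40 × 20, A = 800 mm², y = 10 mm, Ī = 26 667 mm⁴.
Centroid: ȳ = ΣA·y / ΣA = 52.059 mm.
Transfer each piece to the centroidal x-axis using Ī + A·d² with d = y − 52.059:
  vertical leg: d = 12.941 mm → contributes +4 097 099 mm⁴
  horizontal leg (remainder): d = -42.059 mm → contributes +1 441 822 mm⁴
Total I = 5 538 922 mm⁴.
For the y-axis: x̄ = 17.059 mm.
Repeating about the centroidal y-axis gives I_y = 743 922 mm⁴.
Polar second moment: J = I_x + I_y = 6 282 843 mm⁴.

J ≈ 6.28 × 10⁶ mm⁴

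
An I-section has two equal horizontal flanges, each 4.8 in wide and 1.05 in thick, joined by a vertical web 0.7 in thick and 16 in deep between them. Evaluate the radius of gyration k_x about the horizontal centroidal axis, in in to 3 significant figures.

k_x ≈ 6.76 in

Split into non-overlapping primitives; take the origin at the lower-left of the bounding box.
Bottom flange: 4.8 × 1.05, A = 5.04 in², y = 0.525 in, Ī = 0.46305 in⁴.
Web: 0.7 × 16, A = 11.2 in², y = 9.05 in, Ī = 238.93 in⁴.
Top flange: 4.8 × 1.05, A = 5.04 in², y = 17.575 in, Ī = 0.46305 in⁴.
By symmetry the centroid is at mid-height, ȳ = 9.05 in.
Transfer each piece to the horizontal centroidal axis using Ī + A·d² with d = y − 9.05:
  bottom flange: d = -8.525 in → contributes +366.75 in⁴
  web: d = 0 in → contributes +238.93 in⁴
  top flange: d = 8.525 in → contributes +366.75 in⁴
Total I = 972.43 in⁴.
Radius of gyration: k = √(I/A) = √(972.43 / 21.28) = 6.7599 in.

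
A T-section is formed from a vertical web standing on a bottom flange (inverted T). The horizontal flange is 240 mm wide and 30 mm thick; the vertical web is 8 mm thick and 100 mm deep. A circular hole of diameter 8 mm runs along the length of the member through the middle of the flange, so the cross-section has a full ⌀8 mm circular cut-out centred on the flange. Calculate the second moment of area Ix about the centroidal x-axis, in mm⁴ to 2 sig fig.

Ix ≈ 4.2 × 10⁶ mm⁴

Break the section into simple shapes (no overlaps), measuring from the bottom-left corner of the bounding box.
Flange: 240 × 30, A = 7 200 mm², y = 15 mm, Ī = 540 000 mm⁴.
Web: 8 × 100, A = 800 mm², y = 80 mm, Ī = 666 667 mm⁴.
Hole (subtracted): ⌀8, A = 50.27 mm², y = 15 mm, Ī = 201.1 mm⁴.
Centroid: ȳ = ΣA·y / ΣA = 21.54 mm.
Transfer each piece to the centroidal x-axis using Ī + A·d² with d = y − 21.54:
  flange: d = -6.541 mm → contributes +848 059 mm⁴
  web: d = 58.46 mm → contributes +3 400 621 mm⁴
  hole: d = -6.541 mm → contributes −2 352 mm⁴
Total I = 4 246 328 mm⁴.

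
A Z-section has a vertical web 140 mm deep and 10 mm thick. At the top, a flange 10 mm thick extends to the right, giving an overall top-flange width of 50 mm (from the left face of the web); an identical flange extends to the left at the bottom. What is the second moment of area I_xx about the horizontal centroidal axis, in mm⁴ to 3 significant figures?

Decompose the section into non-overlapping parts with the origin at the bottom-left of its bounding rectangle.
Web: 10 × 140, A = 1 400 mm², y = 70 mm, Ī = 2 286 667 mm⁴.
Top flange (beyond web): 40 × 10, A = 400 mm², y = 135 mm, Ī = 3333.3 mm⁴.
Bottom flange (beyond web): 40 × 10, A = 400 mm², y = 5 mm, Ī = 3333.3 mm⁴.
Centroid: ȳ = ΣA·y / ΣA = 70 mm.
Transfer each piece to the horizontal centroidal axis using Ī + A·d² with d = y − 70:
  web: d = 0 mm → contributes +2 286 667 mm⁴
  top flange (beyond web): d = 65 mm → contributes +1 693 333 mm⁴
  bottom flange (beyond web): d = -65 mm → contributes +1 693 333 mm⁴
Total I = 5 673 333 mm⁴.

I_xx ≈ 5.67 × 10⁶ mm⁴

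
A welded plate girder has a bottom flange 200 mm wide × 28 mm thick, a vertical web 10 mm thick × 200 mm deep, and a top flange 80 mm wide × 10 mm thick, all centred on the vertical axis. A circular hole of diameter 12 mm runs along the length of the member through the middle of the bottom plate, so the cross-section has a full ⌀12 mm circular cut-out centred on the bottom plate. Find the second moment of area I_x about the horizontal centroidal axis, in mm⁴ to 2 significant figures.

I_x ≈ 5.2 × 10⁷ mm⁴

Decompose the section into non-overlapping parts with the origin at the bottom-left of its bounding rectangle.
Bottom plate: 200 × 28, A = 5 600 mm², y = 14 mm, Ī = 365 867 mm⁴.
Web plate: 10 × 200, A = 2 000 mm², y = 128 mm, Ī = 6 666 667 mm⁴.
Top plate: 80 × 10, A = 800 mm², y = 233 mm, Ī = 6 667 mm⁴.
Hole (subtracted): ⌀12, A = 113.1 mm², y = 14 mm, Ī = 1 018 mm⁴.
Centroid: ȳ = ΣA·y / ΣA = 62.66 mm.
Transfer each piece to the horizontal centroidal axis using Ī + A·d² with d = y − 62.66:
  bottom plate: d = -48.66 mm → contributes +13 622 847 mm⁴
  web plate: d = 65.34 mm → contributes +15 206 581 mm⁴
  top plate: d = 170.3 mm → contributes +23 220 577 mm⁴
  hole: d = -48.66 mm → contributes −268 755 mm⁴
Total I = 51 781 250 mm⁴.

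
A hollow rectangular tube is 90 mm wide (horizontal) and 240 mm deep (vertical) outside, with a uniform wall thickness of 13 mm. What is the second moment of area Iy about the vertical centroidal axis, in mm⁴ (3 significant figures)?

Iy ≈ 9.91 × 10⁶ mm⁴

Decompose the section into non-overlapping parts with the origin at the bottom-left of its bounding rectangle.
Outer rectangle: 90 × 240, A = 21 600 mm², x = 45 mm, Ī = 14 580 000 mm⁴.
Inner void (subtracted): 64 × 214, A = 13 696 mm², x = 45 mm, Ī = 4 674 901 mm⁴.
By symmetry the centroid is at mid-width, x̄ = 45 mm.
All pieces are centred on the vertical centroidal axis, so I = ΣĪ (holes subtracted) = 9 905 099 mm⁴.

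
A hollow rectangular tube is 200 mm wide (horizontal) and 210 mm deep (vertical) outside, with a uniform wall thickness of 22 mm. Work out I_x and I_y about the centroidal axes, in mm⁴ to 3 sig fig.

I_x ≈ 9.49 × 10⁷ mm⁴, I_y ≈ 8.75 × 10⁷ mm⁴

Treat the section as a set of non-overlapping primitives; coordinates are from the bounding-box lower-left.
Outer rectangle: 200 × 210, A = 42 000 mm², y = 105 mm, Ī = 154 350 000 mm⁴.
Inner void (subtracted): 156 × 166, A = 25 896 mm², y = 105 mm, Ī = 59 465 848 mm⁴.
By symmetry the centroid is at mid-height, ȳ = 105 mm.
All pieces are centred on the centroidal x-axis, so I = ΣĪ (holes subtracted) = 94 884 152 mm⁴.
Repeating about the centroidal y-axis gives I_y = 87 482 912 mm⁴.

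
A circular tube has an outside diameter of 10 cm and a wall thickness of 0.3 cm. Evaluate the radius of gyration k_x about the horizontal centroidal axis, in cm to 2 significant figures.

k_x ≈ 3.4 cm

Decompose the section into non-overlapping parts with the origin at the bottom-left of its bounding rectangle.
Outer circle: ⌀10, A = 78.54 cm², y = 5 cm, Ī = 490.9 cm⁴.
Bore (subtracted): ⌀9.4, A = 69.4 cm², y = 5 cm, Ī = 383.2 cm⁴.
By symmetry the centroid is at mid-height, ȳ = 5 cm.
All pieces are centred on the horizontal centroidal axis, so I = ΣĪ (holes subtracted) = 107.6 cm⁴.
Radius of gyration: k = √(I/A) = √(107.6 / 9.142) = 3.431 cm.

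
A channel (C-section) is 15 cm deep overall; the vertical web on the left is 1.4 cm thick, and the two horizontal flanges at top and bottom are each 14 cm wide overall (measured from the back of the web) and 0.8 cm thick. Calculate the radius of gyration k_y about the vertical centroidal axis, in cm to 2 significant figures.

Treat the section as a set of non-overlapping primitives; coordinates are from the bounding-box lower-left.
Web: 1.4 × 15, A = 21 cm², x = 0.7 cm, Ī = 3.43 cm⁴.
Top flange (beyond web): 12.6 × 0.8, A = 10.08 cm², x = 7.7 cm, Ī = 133.4 cm⁴.
Bottom flange (beyond web): 12.6 × 0.8, A = 10.08 cm², x = 7.7 cm, Ī = 133.4 cm⁴.
Centroid: x̄ = ΣA·x / ΣA = 4.129 cm.
Transfer each piece to the vertical centroidal axis using Ī + A·d² with d = x − 4.129:
  web: d = -3.429 cm → contributes +250.3 cm⁴
  top flange (beyond web): d = 3.571 cm → contributes +261.9 cm⁴
  bottom flange (beyond web): d = 3.571 cm → contributes +261.9 cm⁴
Total I = 774.1 cm⁴.
Radius of gyration: k = √(I/A) = √(774.1 / 41.16) = 4.337 cm.

k_y ≈ 4.3 cm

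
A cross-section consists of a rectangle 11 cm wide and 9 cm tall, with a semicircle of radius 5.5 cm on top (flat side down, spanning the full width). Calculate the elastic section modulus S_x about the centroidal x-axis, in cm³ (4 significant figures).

Break the section into simple shapes (no overlaps), measuring from the bottom-left corner of the bounding box.
Rectangular body: 11 × 9, A = 99 cm², y = 4.5 cm, Ī = 668.25 cm⁴.
Semicircular cap: semicircle r = 5.5, A = 47.5166 cm², y = 11.3343 cm, Ī = 100.434 cm⁴.
Centroid: ȳ = ΣA·y / ΣA = 6.71641 cm.
Transfer each piece to the centroidal x-axis using Ī + A·d² with d = y − 6.71641:
  rectangular body: d = -2.21641 cm → contributes +1154.59 cm⁴
  semicircular cap: d = 4.61786 cm → contributes +1113.71 cm⁴
Total I = 2268.29 cm⁴.
Extreme fibre distance c = 7.78359 cm; S = I/c = 291.42 cm³.

S_x ≈ 291.4 cm³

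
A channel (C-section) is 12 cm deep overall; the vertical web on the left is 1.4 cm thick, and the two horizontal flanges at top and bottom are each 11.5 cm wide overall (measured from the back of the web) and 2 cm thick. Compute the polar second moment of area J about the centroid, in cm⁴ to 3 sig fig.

J ≈ 1960 cm⁴

Treat the section as a set of non-overlapping primitives; coordinates are from the bounding-box lower-left.
Web: 1.4 × 12, A = 16.8 cm², y = 6 cm, Ī = 201.6 cm⁴.
Top flange (beyond web): 10.1 × 2, A = 20.2 cm², y = 11 cm, Ī = 6.7333 cm⁴.
Bottom flange (beyond web): 10.1 × 2, A = 20.2 cm², y = 1 cm, Ī = 6.7333 cm⁴.
By symmetry the centroid is at mid-height, ȳ = 6 cm.
Transfer each piece to the centroidal x-axis using Ī + A·d² with d = y − 6:
  web: d = 0 cm → contributes +201.6 cm⁴
  top flange (beyond web): d = 5 cm → contributes +511.73 cm⁴
  bottom flange (beyond web): d = -5 cm → contributes +511.73 cm⁴
Total I = 1225.1 cm⁴.
For the y-axis: x̄ = 4.7612 cm.
Repeating about the centroidal y-axis gives I_y = 738.49 cm⁴.
Polar second moment: J = I_x + I_y = 1963.6 cm⁴.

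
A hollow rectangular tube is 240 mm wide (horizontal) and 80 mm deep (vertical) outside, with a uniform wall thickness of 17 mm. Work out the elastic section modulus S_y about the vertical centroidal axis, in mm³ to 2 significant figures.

Decompose the section into non-overlapping parts with the origin at the bottom-left of its bounding rectangle.
Outer rectangle: 240 × 80, A = 19 200 mm², x = 120 mm, Ī = 92 160 000 mm⁴.
Inner void (subtracted): 206 × 46, A = 9 476 mm², x = 120 mm, Ī = 33 510 295 mm⁴.
By symmetry the centroid is at mid-width, x̄ = 120 mm.
All pieces are centred on the vertical centroidal axis, so I = ΣĪ (holes subtracted) = 58 649 705 mm⁴.
Extreme fibre distance c = 120 mm; S = I/c = 488 748 mm³.

S_y ≈ 4.9 × 10⁵ mm³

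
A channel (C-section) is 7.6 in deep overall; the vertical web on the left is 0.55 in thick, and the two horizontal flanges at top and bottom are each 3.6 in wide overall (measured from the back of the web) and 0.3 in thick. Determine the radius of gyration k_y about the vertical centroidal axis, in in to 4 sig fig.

k_y ≈ 0.9694 in

Treat the section as a set of non-overlapping primitives; coordinates are from the bounding-box lower-left.
Web: 0.55 × 7.6, A = 4.18 in², x = 0.275 in, Ī = 0.105371 in⁴.
Top flange (beyond web): 3.05 × 0.3, A = 0.915 in², x = 2.075 in, Ī = 0.709316 in⁴.
Bottom flange (beyond web): 3.05 × 0.3, A = 0.915 in², x = 2.075 in, Ī = 0.709316 in⁴.
Centroid: x̄ = ΣA·x / ΣA = 0.823087 in.
Transfer each piece to the vertical centroidal axis using Ī + A·d² with d = x − 0.823087:
  web: d = -0.548087 in → contributes +1.36104 in⁴
  top flange (beyond web): d = 1.25191 in → contributes +2.14338 in⁴
  bottom flange (beyond web): d = 1.25191 in → contributes +2.14338 in⁴
Total I = 5.64781 in⁴.
Radius of gyration: k = √(I/A) = √(5.64781 / 6.01) = 0.969399 in.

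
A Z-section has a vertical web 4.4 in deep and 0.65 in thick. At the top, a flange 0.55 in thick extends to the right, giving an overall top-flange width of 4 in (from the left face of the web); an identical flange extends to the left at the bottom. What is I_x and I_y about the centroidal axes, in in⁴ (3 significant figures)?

Break the section into simple shapes (no overlaps), measuring from the bottom-left corner of the bounding box.
Web: 0.65 × 4.4, A = 2.86 in², y = 2.2 in, Ī = 4.6141 in⁴.
Top flange (beyond web): 3.35 × 0.55, A = 1.8425 in², y = 4.125 in, Ī = 0.046446 in⁴.
Bottom flange (beyond web): 3.35 × 0.55, A = 1.8425 in², y = 0.275 in, Ī = 0.046446 in⁴.
Centroid: ȳ = ΣA·y / ΣA = 2.2 in.
Transfer each piece to the centroidal x-axis using Ī + A·d² with d = y − 2.2:
  web: d = 0 in → contributes +4.6141 in⁴
  top flange (beyond web): d = 1.925 in → contributes +6.8741 in⁴
  bottom flange (beyond web): d = -1.925 in → contributes +6.8741 in⁴
Total I = 18.362 in⁴.
For the y-axis: x̄ = 3.675 in.
Repeating about the centroidal y-axis gives I_y = 18.287 in⁴.

I_x ≈ 18.4 in⁴, I_y ≈ 18.3 in⁴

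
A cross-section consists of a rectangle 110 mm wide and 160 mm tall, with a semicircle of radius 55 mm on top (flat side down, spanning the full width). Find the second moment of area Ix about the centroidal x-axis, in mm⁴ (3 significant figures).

Ix ≈ 7.85 × 10⁷ mm⁴

Treat the section as a set of non-overlapping primitives; coordinates are from the bounding-box lower-left.
Rectangular body: 110 × 160, A = 17 600 mm², y = 80 mm, Ī = 37 546 667 mm⁴.
Semicircular cap: semicircle r = 55, A = 4751.7 mm², y = 183.34 mm, Ī = 1 004 345 mm⁴.
Centroid: ȳ = ΣA·y / ΣA = 101.97 mm.
Transfer each piece to the centroidal x-axis using Ī + A·d² with d = y − 101.97:
  rectangular body: d = -21.969 mm → contributes +46 041 277 mm⁴
  semicircular cap: d = 81.373 mm → contributes +32 468 124 mm⁴
Total I = 78 509 401 mm⁴.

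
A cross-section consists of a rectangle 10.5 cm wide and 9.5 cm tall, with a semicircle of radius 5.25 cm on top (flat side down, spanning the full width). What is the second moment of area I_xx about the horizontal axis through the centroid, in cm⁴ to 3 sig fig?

Decompose the section into non-overlapping parts with the origin at the bottom-left of its bounding rectangle.
Rectangular body: 10.5 × 9.5, A = 99.75 cm², y = 4.75 cm, Ī = 750.2 cm⁴.
Semicircular cap: semicircle r = 5.25, A = 43.295 cm², y = 11.728 cm, Ī = 83.381 cm⁴.
Centroid: ȳ = ΣA·y / ΣA = 6.8621 cm.
Transfer each piece to the horizontal axis through the centroid using Ī + A·d² with d = y − 6.8621:
  rectangular body: d = -2.1121 cm → contributes +1195.2 cm⁴
  semicircular cap: d = 4.8661 cm → contributes +1108.6 cm⁴
Total I = 2303.7 cm⁴.

I_xx ≈ 2300 cm⁴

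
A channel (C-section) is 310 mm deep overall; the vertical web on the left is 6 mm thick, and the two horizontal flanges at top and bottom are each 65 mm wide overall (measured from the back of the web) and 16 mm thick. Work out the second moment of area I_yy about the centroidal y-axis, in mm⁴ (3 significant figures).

Break the section into simple shapes (no overlaps), measuring from the bottom-left corner of the bounding box.
Web: 6 × 310, A = 1 860 mm², x = 3 mm, Ī = 5 580 mm⁴.
Top flange (beyond web): 59 × 16, A = 944 mm², x = 35.5 mm, Ī = 273 839 mm⁴.
Bottom flange (beyond web): 59 × 16, A = 944 mm², x = 35.5 mm, Ī = 273 839 mm⁴.
Centroid: x̄ = ΣA·x / ΣA = 19.371 mm.
Transfer each piece to the centroidal y-axis using Ī + A·d² with d = x − 19.371:
  web: d = -16.371 mm → contributes +504 102 mm⁴
  top flange (beyond web): d = 16.129 mm → contributes +519 403 mm⁴
  bottom flange (beyond web): d = 16.129 mm → contributes +519 403 mm⁴
Total I = 1 542 908 mm⁴.

I_yy ≈ 1.54 × 10⁶ mm⁴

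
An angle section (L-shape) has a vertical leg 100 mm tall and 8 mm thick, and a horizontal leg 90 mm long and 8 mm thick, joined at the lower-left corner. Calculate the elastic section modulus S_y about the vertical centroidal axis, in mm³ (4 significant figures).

Treat the section as a set of non-overlapping primitives; coordinates are from the bounding-box lower-left.
Vertical leg: 8 × 100, A = 800 mm², x = 4 mm, Ī = 4266.67 mm⁴.
Horizontal leg (remainder): 82 × 8, A = 656 mm², x = 49 mm, Ī = 367 579 mm⁴.
Centroid: x̄ = ΣA·x / ΣA = 24.2747 mm.
Transfer each piece to the vertical centroidal axis using Ī + A·d² with d = x − 24.2747:
  vertical leg: d = -20.2747 mm → contributes +333 118 mm⁴
  horizontal leg (remainder): d = 24.7253 mm → contributes +768 617 mm⁴
Total I = 1 101 735 mm⁴.
Extreme fibre distance c = 65.7253 mm; S = I/c = 16762.7 mm³.

S_y ≈ 1.676 × 10⁴ mm³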